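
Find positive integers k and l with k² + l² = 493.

We need to find integers k, l > 0 such that k² + l² = 493.
Trying k = 3: l² = 493 - 3² = 493 - 9 = 484
l = 22
Check: 3² + 22² = 9 + 484 = 493 ✓

493 = 3² + 22²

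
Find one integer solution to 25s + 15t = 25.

Step 1: Check solvability.
gcd(25, 15) = 5
Since 5 divides 25, solutions exist.

Step 2: Apply extended Euclidean algorithm to find gcd.
We find integers such that 25*x0 + 15*y0 = 5

Step 3: Scale the particular solution.
Multiply by 25/5 = 5:
s = -5, t = 10

Step 4: Verify.
25*(-5) + 15*(10) = 25 = 25 ✓

s = -5, t = 10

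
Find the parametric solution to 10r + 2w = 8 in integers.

Step 1: Compute gcd(10, 2) = 2.
Since 2 divides 8, solutions exist.

Step 2: Find a particular solution using extended Euclidean algorithm.
We get r₀ = 0, w₀ = 4.
Check: 10*0 + 2*4 = 8 = 8 ✓

Step 3: Write the general solution.
r = 0 + (2/2)t = 0 + 1t
w = 4 - (10/2)t = 4 - 5t
for any integer t.

r = 0 + 1t, w = 4 - 5t for integer t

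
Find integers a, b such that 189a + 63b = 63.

Step 1: Check solvability.
gcd(189, 63) = 63
Since 63 divides 63, solutions exist.

Step 2: Apply extended Euclidean algorithm to find gcd.
We find integers such that 189*x0 + 63*y0 = 63

Step 3: Scale the particular solution.
Multiply by 63/63 = 1:
a = 0, b = 1

Step 4: Verify.
189*(0) + 63*(1) = 63 = 63 ✓

a = 0, b = 1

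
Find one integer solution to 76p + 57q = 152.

Step 1: Check solvability.
gcd(76, 57) = 19
Since 19 divides 152, solutions exist.

Step 2: Apply extended Euclidean algorithm to find gcd.
We find integers such that 76*x0 + 57*y0 = 19

Step 3: Scale the particular solution.
Multiply by 152/19 = 8:
p = 8, q = -8

Step 4: Verify.
76*(8) + 57*(-8) = 152 = 152 ✓

p = 8, q = -8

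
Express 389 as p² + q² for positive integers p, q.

We need to find integers p, q > 0 such that p² + q² = 389.
Trying p = 10: q² = 389 - 10² = 389 - 100 = 289
q = 17
Check: 10² + 17² = 100 + 289 = 389 ✓

389 = 10² + 17²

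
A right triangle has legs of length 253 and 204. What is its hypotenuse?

c² = a² + b² = 253² + 204² = 64009 + 41616 = 105625
c = 325

325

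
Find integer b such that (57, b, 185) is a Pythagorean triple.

b² = c² - a² = 185² - 57² = 34225 - 3249 = 30976
b = sqrt(30976) = 176

176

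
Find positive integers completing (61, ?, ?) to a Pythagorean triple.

We need the other leg and hypotenuse such that 61² + x² = c².
Take x = 1860, c = 1861: 61² + 1860² = 3721 + 3459600 = 3463321 = 1861² ✓
Triple: (61, 1860, 1861)

(61, 1860, 1861)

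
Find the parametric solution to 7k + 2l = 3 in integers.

Step 1: Compute gcd(7, 2) = 1.
Since 1 divides 3, solutions exist.

Step 2: Find a particular solution using extended Euclidean algorithm.
We get k₀ = 3, l₀ = -9.
Check: 7*3 + 2*-9 = 3 = 3 ✓

Step 3: Write the general solution.
k = 3 + (2/1)t = 3 + 2t
l = -9 - (7/1)t = -9 - 7t
for any integer t.

k = 3 + 2t, l = -9 - 7t for integer t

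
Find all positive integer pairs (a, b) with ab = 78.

The positive divisors of 78 are: 1, 2, 3, 6, 13, 26, 39, 78.
Each divisor d gives the pair (d, 78/d):
(1, 78), (2, 39), (3, 26), (6, 13), (13, 6), (26, 3), (39, 2), (78, 1)

(1, 78), (2, 39), (3, 26), (6, 13), (13, 6), (26, 3), (39, 2), (78, 1)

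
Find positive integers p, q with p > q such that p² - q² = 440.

Factor: p² - q² = (p+q)(p-q) = 440.
We need two factors of 440 with the same parity.
Use p+q = 220 and p-q = 2 (product 220·2 = 440).
Adding: 2p = 222, so p = 111.
Subtracting: 2q = 218, so q = 109.
Check: 111² - 109² = 12321 - 11881 = 440 ✓

p = 111, q = 109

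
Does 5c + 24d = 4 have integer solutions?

Step 1: Compute gcd(5, 24).
gcd(5, 24) = 1

Step 2: Check divisibility.
Does 1 divide 4? 4 = 1 x 4, so yes.

By the theorem on linear Diophantine equations, 5c + 24d = 4 has integer solutions if and only if gcd(5, 24) divides 4. Since 1 | 4, solutions exist.

Yes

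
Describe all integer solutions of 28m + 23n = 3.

Step 1: Compute gcd(28, 23) = 1.
Since 1 divides 3, solutions exist.

Step 2: Find a particular solution using extended Euclidean algorithm.
We get m₀ = -27, n₀ = 33.
Check: 28*-27 + 23*33 = 3 = 3 ✓

Step 3: Write the general solution.
m = -27 + (23/1)t = -27 + 23t
n = 33 - (28/1)t = 33 - 28t
for any integer t.

m = -27 + 23t, n = 33 - 28t for integer t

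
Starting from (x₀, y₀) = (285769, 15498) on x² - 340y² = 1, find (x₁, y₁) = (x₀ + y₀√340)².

Solutions to x² - Dy² = 1 are generated by powers of (x₀ + y₀√D).
The next solution satisfies x₁ + y₁√340 = (x₀ + y₀√340)², giving:
x₁ = x₀² + 340y₀² = 285769² + 340·15498² = 81663921361 + 81663921360 = 163327842721
y₁ = 2x₀y₀ = 2·285769·15498 = 8857695924

Verify: 163327842721² - 340·8857695924² = 26675984207895712683841 - 26675984207895712683840 = 1 ✓

x = 163327842721, y = 8857695924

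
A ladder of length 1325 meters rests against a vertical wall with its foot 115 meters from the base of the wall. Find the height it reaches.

The ladder, wall, and ground form a right triangle with hypotenuse 1325 and one leg 115.
By the Pythagorean theorem: h² = 1325² - 115² = 1755625 - 13225 = 1742400
h = √1742400 = 1320 meters

1320 meters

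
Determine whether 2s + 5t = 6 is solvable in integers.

Step 1: Compute gcd(2, 5).
gcd(2, 5) = 1

Step 2: Check divisibility.
Does 1 divide 6? 6 = 1 x 6, so yes.

By the theorem on linear Diophantine equations, 2s + 5t = 6 has integer solutions if and only if gcd(2, 5) divides 6. Since 1 | 6, solutions exist.

Yes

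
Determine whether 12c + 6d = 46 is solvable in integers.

Step 1: Compute gcd(12, 6).
gcd(12, 6) = 6

Step 2: Check divisibility.
Does 6 divide 46? 46 = 6 x 7 + 4, so no.

By the theorem on linear Diophantine equations, 12c + 6d = 46 has integer solutions if and only if gcd(12, 6) divides 46. Since 6 does not divide 46, no solutions exist.

No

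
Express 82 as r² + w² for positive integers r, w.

We need to find integers r, w > 0 such that r² + w² = 82.
Trying r = 1: w² = 82 - 1² = 82 - 1 = 81
w = 9
Check: 1² + 9² = 1 + 81 = 82 ✓

82 = 1² + 9²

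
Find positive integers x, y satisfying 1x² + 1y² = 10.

Try small values of x and check whether (10 - 1x²)/1 is a perfect square.
x = 1: 1·1² = 1, so 1y² = 10 - 1 = 9, giving y² = 9, y = 3.
Check: 1·1² + 1·3² = 1 + 9 = 10 ✓

x = 1, y = 3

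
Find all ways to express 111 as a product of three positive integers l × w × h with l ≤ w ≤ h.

Iterate l from 1 to ⌊111^(1/3)⌋. For each l dividing 111, iterate w ≥ l with w dividing 111/l, and set h = 111/(l·w).
Triples found (2): (1×1×111), (1×3×37)

(1×1×111), (1×3×37)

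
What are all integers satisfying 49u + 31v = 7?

Step 1: Compute gcd(49, 31) = 1.
Since 1 divides 7, solutions exist.

Step 2: Find a particular solution using extended Euclidean algorithm.
We get u₀ = -84, v₀ = 133.
Check: 49*-84 + 31*133 = 7 = 7 ✓

Step 3: Write the general solution.
u = -84 + (31/1)t = -84 + 31t
v = 133 - (49/1)t = 133 - 49t
for any integer t.

u = -84 + 31t, v = 133 - 49t for integer t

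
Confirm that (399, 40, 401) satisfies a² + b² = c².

Compute a² + b² = 399² + 40² = 159201 + 1600 = 160801
Compute c² = 401² = 160801
Since 160801 = 160801, confirmed.

Yes, it is a Pythagorean triple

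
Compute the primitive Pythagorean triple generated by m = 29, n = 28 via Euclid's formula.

a = m² - n² = 841 - 784 = 57
b = 2mn = 2·29·28 = 1624
c = m² + n² = 841 + 784 = 1625
Verify: 57² + 1624² = 3249 + 2637376 = 2640625 = 1625² ✓

(57, 1624, 1625)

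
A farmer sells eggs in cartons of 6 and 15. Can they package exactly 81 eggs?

We need non-negative a, b with 6a + 15b = 81.
gcd(6, 15) = 3 divides 81.
Try a = 1: 15b = 81 - 6 = 75, so b = 5.
One way: 1 cartons of 6 and 5 cartons of 15.

Yes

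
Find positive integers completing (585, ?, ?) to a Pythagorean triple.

We need the other leg and hypotenuse such that 585² + x² = c².
Take x = 84, c = 591: 585² + 84² = 342225 + 7056 = 349281 = 591² ✓
Triple: (585, 84, 591)

(585, 84, 591)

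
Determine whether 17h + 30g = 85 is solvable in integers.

Step 1: Compute gcd(17, 30).
gcd(17, 30) = 1

Step 2: Check divisibility.
Does 1 divide 85? 85 = 1 x 85, so yes.

By the theorem on linear Diophantine equations, 17h + 30g = 85 has integer solutions if and only if gcd(17, 30) divides 85. Since 1 | 85, solutions exist.

Yes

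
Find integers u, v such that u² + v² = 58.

We need to find integers u, v > 0 such that u² + v² = 58.
Trying u = 3: v² = 58 - 3² = 58 - 9 = 49
v = 7
Check: 3² + 7² = 9 + 49 = 58 ✓

58 = 3² + 7²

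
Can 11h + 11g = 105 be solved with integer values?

Step 1: Compute gcd(11, 11).
gcd(11, 11) = 11

Step 2: Check divisibility.
Does 11 divide 105? 105 = 11 x 9 + 6, so no.

By the theorem on linear Diophantine equations, 11h + 11g = 105 has integer solutions if and only if gcd(11, 11) divides 105. Since 11 does not divide 105, no solutions exist.

No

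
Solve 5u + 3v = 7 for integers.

Step 1: Check solvability.
gcd(5, 3) = 1
Since 1 divides 7, solutions exist.

Step 2: Apply extended Euclidean algorithm to find gcd.
We find integers such that 5*x0 + 3*y0 = 1

Step 3: Scale the particular solution.
Multiply by 7/1 = 7:
u = -7, v = 14

Step 4: Verify.
5*(-7) + 3*(14) = 7 = 7 ✓

u = -7, v = 14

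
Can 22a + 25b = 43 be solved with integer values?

Step 1: Compute gcd(22, 25).
gcd(22, 25) = 1

Step 2: Check divisibility.
Does 1 divide 43? 43 = 1 x 43, so yes.

By the theorem on linear Diophantine equations, 22a + 25b = 43 has integer solutions if and only if gcd(22, 25) divides 43. Since 1 | 43, solutions exist.

Yes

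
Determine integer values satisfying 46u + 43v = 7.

Step 1: Check solvability.
gcd(46, 43) = 1
Since 1 divides 7, solutions exist.

Step 2: Apply extended Euclidean algorithm to find gcd.
We find integers such that 46*x0 + 43*y0 = 1

Step 3: Scale the particular solution.
Multiply by 7/1 = 7:
u = -98, v = 105

Step 4: Verify.
46*(-98) + 43*(105) = 7 = 7 ✓

u = -98, v = 105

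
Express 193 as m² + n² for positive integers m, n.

We need to find integers m, n > 0 such that m² + n² = 193.
Trying m = 7: n² = 193 - 7² = 193 - 49 = 144
n = 12
Check: 7² + 12² = 49 + 144 = 193 ✓

193 = 7² + 12²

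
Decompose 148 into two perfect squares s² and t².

We need to find integers s, t > 0 such that s² + t² = 148.
Trying s = 2: t² = 148 - 2² = 148 - 4 = 144
t = 12
Check: 2² + 12² = 4 + 144 = 148 ✓

148 = 2² + 12²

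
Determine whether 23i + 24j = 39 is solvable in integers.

Step 1: Compute gcd(23, 24).
gcd(23, 24) = 1

Step 2: Check divisibility.
Does 1 divide 39? 39 = 1 x 39, so yes.

By the theorem on linear Diophantine equations, 23i + 24j = 39 has integer solutions if and only if gcd(23, 24) divides 39. Since 1 | 39, solutions exist.

Yes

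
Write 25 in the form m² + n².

We need to find integers m, n > 0 such that m² + n² = 25.
Trying m = 3: n² = 25 - 3² = 25 - 9 = 16
n = 4
Check: 3² + 4² = 9 + 16 = 25 ✓

25 = 3² + 4²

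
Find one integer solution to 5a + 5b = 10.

Step 1: Check solvability.
gcd(5, 5) = 5
Since 5 divides 10, solutions exist.

Step 2: Apply extended Euclidean algorithm to find gcd.
We find integers such that 5*x0 + 5*y0 = 5

Step 3: Scale the particular solution.
Multiply by 10/5 = 2:
a = 0, b = 2

Step 4: Verify.
5*(0) + 5*(2) = 10 = 10 ✓

a = 0, b = 2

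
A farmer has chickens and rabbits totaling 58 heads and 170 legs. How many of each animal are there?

Let c = chickens, r = rabbits.
Heads: c + r = 58
Legs: 2c + 4r = 170
From the first equation, c = 58 - r. Substitute:
2(58 - r) + 4r = 170
116 + 2r = 170
r = (170 - 116)/2 = 27
c = 58 - 27 = 31

Chickens: 31, Rabbits: 27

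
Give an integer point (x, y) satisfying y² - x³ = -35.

Try small integer x values and check whether x³ - 35 is a perfect square.
x = 11: x³ - 35 = 11³ - 35 = 1331 - 35 = 1296
Is 1296 a perfect square? 36² = 1296 ✓
So (x, y) = (11, 36) is a solution.

x = 11, y = 36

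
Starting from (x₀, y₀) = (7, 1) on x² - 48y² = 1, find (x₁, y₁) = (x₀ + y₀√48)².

Solutions to x² - Dy² = 1 are generated by powers of (x₀ + y₀√D).
The next solution satisfies x₁ + y₁√48 = (x₀ + y₀√48)², giving:
x₁ = x₀² + 48y₀² = 7² + 48·1² = 49 + 48 = 97
y₁ = 2x₀y₀ = 2·7·1 = 14

Verify: 97² - 48·14² = 9409 - 9408 = 1 ✓

x = 97, y = 14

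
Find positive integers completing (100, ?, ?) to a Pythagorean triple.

We need the other leg and hypotenuse such that 100² + x² = c².
Take x = 621, c = 629: 100² + 621² = 10000 + 385641 = 395641 = 629² ✓
Triple: (621, 100, 629)

(621, 100, 629)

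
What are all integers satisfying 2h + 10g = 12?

Step 1: Compute gcd(2, 10) = 2.
Since 2 divides 12, solutions exist.

Step 2: Find a particular solution using extended Euclidean algorithm.
We get h₀ = 6, g₀ = 0.
Check: 2*6 + 10*0 = 12 = 12 ✓

Step 3: Write the general solution.
h = 6 + (10/2)t = 6 + 5t
g = 0 - (2/2)t = 0 - 1t
for any integer t.

h = 6 + 5t, g = 0 - 1t for integer t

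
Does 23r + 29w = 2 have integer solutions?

Step 1: Compute gcd(23, 29).
gcd(23, 29) = 1

Step 2: Check divisibility.
Does 1 divide 2? 2 = 1 x 2, so yes.

By the theorem on linear Diophantine equations, 23r + 29w = 2 has integer solutions if and only if gcd(23, 29) divides 2. Since 1 | 2, solutions exist.

Yes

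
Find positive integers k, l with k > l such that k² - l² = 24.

Factor: k² - l² = (k+l)(k-l) = 24.
We need two factors of 24 with the same parity.
Use k+l = 12 and k-l = 2 (product 12·2 = 24).
Adding: 2k = 14, so k = 7.
Subtracting: 2l = 10, so l = 5.
Check: 7² - 5² = 49 - 25 = 24 ✓

k = 7, l = 5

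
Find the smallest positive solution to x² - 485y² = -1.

We need x² = 485y² - 1. Try successive y:
y = 1: x² = 485·1² - 1 = 484 = 22² ✓
Check: 22² - 485·1² = 484 - 485 = -1 ✓

x = 22, y = 1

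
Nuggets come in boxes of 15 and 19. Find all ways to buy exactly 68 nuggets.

We need non-negative integers (x, y) with 15x + 19y = 68.
For each x in 0..4, check if 68 - 15x is a non-negative multiple of 19.
x = 2: 19y = 38, y = 2 ✓

(2 boxes of 15, 2 boxes of 19)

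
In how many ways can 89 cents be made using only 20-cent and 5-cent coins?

We need non-negative integers (x, y) with 20x + 5y = 89.
For each x from 0 to 4, check if (89 - 20x) is a non-negative multiple of 5.
Solutions (x, y): none
Count: 0

0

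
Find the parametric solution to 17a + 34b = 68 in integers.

Step 1: Compute gcd(17, 34) = 17.
Since 17 divides 68, solutions exist.

Step 2: Find a particular solution using extended Euclidean algorithm.
We get a₀ = 4, b₀ = 0.
Check: 17*4 + 34*0 = 68 = 68 ✓

Step 3: Write the general solution.
a = 4 + (34/17)t = 4 + 2t
b = 0 - (17/17)t = 0 - 1t
for any integer t.

a = 4 + 2t, b = 0 - 1t for integer t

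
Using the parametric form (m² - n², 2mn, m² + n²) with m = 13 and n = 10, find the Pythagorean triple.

a = m² - n² = 169 - 100 = 69
b = 2mn = 2·13·10 = 260
c = m² + n² = 169 + 100 = 269
Verify: 69² + 260² = 4761 + 67600 = 72361 = 269² ✓

(69, 260, 269)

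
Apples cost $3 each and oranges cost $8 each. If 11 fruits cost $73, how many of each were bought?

Let a = apples, o = oranges.
a + o = 11
3a + 8o = 73
Substitute o = 11 - a:
3a + 8(11 - a) = 73
(3 - 8)a = 73 - 88
-5a = -15
a = 3, o = 11 - 3 = 8

Apples: 3, Oranges: 8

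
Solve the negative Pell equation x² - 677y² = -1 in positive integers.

We need x² = 677y² - 1. Try successive y:
y = 1: x² = 677·1² - 1 = 676 = 26² ✓
Check: 26² - 677·1² = 676 - 677 = -1 ✓

x = 26, y = 1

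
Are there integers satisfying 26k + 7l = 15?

Step 1: Compute gcd(26, 7).
gcd(26, 7) = 1

Step 2: Check divisibility.
Does 1 divide 15? 15 = 1 x 15, so yes.

By the theorem on linear Diophantine equations, 26k + 7l = 15 has integer solutions if and only if gcd(26, 7) divides 15. Since 1 | 15, solutions exist.

Yes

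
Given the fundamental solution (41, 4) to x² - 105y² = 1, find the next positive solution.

Solutions to x² - Dy² = 1 are generated by powers of (x₀ + y₀√D).
The next solution satisfies x₁ + y₁√105 = (x₀ + y₀√105)², giving:
x₁ = x₀² + 105y₀² = 41² + 105·4² = 1681 + 1680 = 3361
y₁ = 2x₀y₀ = 2·41·4 = 328

Verify: 3361² - 105·328² = 11296321 - 11296320 = 1 ✓

x = 3361, y = 328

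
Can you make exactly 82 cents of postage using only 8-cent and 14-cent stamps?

We need non-negative x, y with 8x + 14y = 82.
gcd(8, 14) = 2 divides 82, so integer solutions exist.
Search for a non-negative one: x = 5 gives 14y = 82 - 40 = 42, so y = 3.
Check: 8·5 + 14·3 = 82 ✓

Yes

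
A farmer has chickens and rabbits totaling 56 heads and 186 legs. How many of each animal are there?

Let c = chickens, r = rabbits.
Heads: c + r = 56
Legs: 2c + 4r = 186
From the first equation, c = 56 - r. Substitute:
2(56 - r) + 4r = 186
112 + 2r = 186
r = (186 - 112)/2 = 37
c = 56 - 37 = 19

Chickens: 19, Rabbits: 37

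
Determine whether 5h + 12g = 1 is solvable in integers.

Step 1: Compute gcd(5, 12).
gcd(5, 12) = 1

Step 2: Check divisibility.
Does 1 divide 1? 1 = 1 x 1, so yes.

By the theorem on linear Diophantine equations, 5h + 12g = 1 has integer solutions if and only if gcd(5, 12) divides 1. Since 1 | 1, solutions exist.

Yes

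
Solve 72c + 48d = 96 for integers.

Step 1: Check solvability.
gcd(72, 48) = 24
Since 24 divides 96, solutions exist.

Step 2: Apply extended Euclidean algorithm to find gcd.
We find integers such that 72*x0 + 48*y0 = 24

Step 3: Scale the particular solution.
Multiply by 96/24 = 4:
c = 4, d = -4

Step 4: Verify.
72*(4) + 48*(-4) = 96 = 96 ✓

c = 4, d = -4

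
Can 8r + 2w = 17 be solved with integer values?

Step 1: Compute gcd(8, 2).
gcd(8, 2) = 2

Step 2: Check divisibility.
Does 2 divide 17? 17 = 2 x 8 + 1, so no.

By the theorem on linear Diophantine equations, 8r + 2w = 17 has integer solutions if and only if gcd(8, 2) divides 17. Since 2 does not divide 17, no solutions exist.

No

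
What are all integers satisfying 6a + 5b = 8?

Step 1: Compute gcd(6, 5) = 1.
Since 1 divides 8, solutions exist.

Step 2: Find a particular solution using extended Euclidean algorithm.
We get a₀ = 8, b₀ = -8.
Check: 6*8 + 5*-8 = 8 = 8 ✓

Step 3: Write the general solution.
a = 8 + (5/1)t = 8 + 5t
b = -8 - (6/1)t = -8 - 6t
for any integer t.

a = 8 + 5t, b = -8 - 6t for integer t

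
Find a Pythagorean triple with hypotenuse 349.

We need a² + b² = 349² = 121801.
Trying: 299² + 180² = 89401 + 32400 = 121801 ✓

(299, 180, 349)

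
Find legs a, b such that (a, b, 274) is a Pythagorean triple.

We need a² + b² = 274² = 75076.
Trying: 210² + 176² = 44100 + 30976 = 75076 ✓

(210, 176, 274)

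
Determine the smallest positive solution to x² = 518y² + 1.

We seek the smallest positive integers (x, y) with x² - 518y² = 1, i.e., x² = 518y² + 1.
Try successive y values:
y = 1: x² = 518·1² + 1 = 519, not a perfect square
y = 2: x² = 518·2² + 1 = 2073, not a perfect square
y = 3: x² = 518·3² + 1 = 4663, not a perfect square
... continuing the search (or via continued fractions) ...
y = 104: x² = 518·104² + 1 = 5602689, x = 2367 ✓

Verify: 2367² - 518·104² = 5602689 - 5602688 = 1 ✓

x = 2367, y = 104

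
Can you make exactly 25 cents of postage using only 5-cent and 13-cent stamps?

We need non-negative x, y with 5x + 13y = 25.
gcd(5, 13) = 1 divides 25, so integer solutions exist.
Search for a non-negative one: x = 5 gives 13y = 25 - 25 = 0, so y = 0.
Check: 5·5 + 13·0 = 25 ✓

Yes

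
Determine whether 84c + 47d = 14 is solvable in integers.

Step 1: Compute gcd(84, 47).
gcd(84, 47) = 1

Step 2: Check divisibility.
Does 1 divide 14? 14 = 1 x 14, so yes.

By the theorem on linear Diophantine equations, 84c + 47d = 14 has integer solutions if and only if gcd(84, 47) divides 14. Since 1 | 14, solutions exist.

Yes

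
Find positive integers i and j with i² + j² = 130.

We need to find integers i, j > 0 such that i² + j² = 130.
Trying i = 3: j² = 130 - 3² = 130 - 9 = 121
j = 11
Check: 3² + 11² = 9 + 121 = 130 ✓

130 = 3² + 11²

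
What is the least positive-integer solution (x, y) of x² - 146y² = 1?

We seek the smallest positive integers (x, y) with x² - 146y² = 1, i.e., x² = 146y² + 1.
Try successive y values:
y = 1: x² = 146·1² + 1 = 147, not a perfect square
y = 2: x² = 146·2² + 1 = 585, not a perfect square
y = 3: x² = 146·3² + 1 = 1315, not a perfect square
... continuing the search (or via continued fractions) ...
y = 12: x² = 146·12² + 1 = 21025, x = 145 ✓

Verify: 145² - 146·12² = 21025 - 21024 = 1 ✓

x = 145, y = 12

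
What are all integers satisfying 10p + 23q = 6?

Step 1: Compute gcd(10, 23) = 1.
Since 1 divides 6, solutions exist.

Step 2: Find a particular solution using extended Euclidean algorithm.
We get p₀ = 42, q₀ = -18.
Check: 10*42 + 23*-18 = 6 = 6 ✓

Step 3: Write the general solution.
p = 42 + (23/1)t = 42 + 23t
q = -18 - (10/1)t = -18 - 10t
for any integer t.

p = 42 + 23t, q = -18 - 10t for integer t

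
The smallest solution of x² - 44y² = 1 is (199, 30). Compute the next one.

Solutions to x² - Dy² = 1 are generated by powers of (x₀ + y₀√D).
The next solution satisfies x₁ + y₁√44 = (x₀ + y₀√44)², giving:
x₁ = x₀² + 44y₀² = 199² + 44·30² = 39601 + 39600 = 79201
y₁ = 2x₀y₀ = 2·199·30 = 11940

Verify: 79201² - 44·11940² = 6272798401 - 6272798400 = 1 ✓

x = 79201, y = 11940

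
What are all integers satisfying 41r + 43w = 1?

Step 1: Compute gcd(41, 43) = 1.
Since 1 divides 1, solutions exist.

Step 2: Find a particular solution using extended Euclidean algorithm.
We get r₀ = 21, w₀ = -20.
Check: 41*21 + 43*-20 = 1 = 1 ✓

Step 3: Write the general solution.
r = 21 + (43/1)t = 21 + 43t
w = -20 - (41/1)t = -20 - 41t
for any integer t.

r = 21 + 43t, w = -20 - 41t for integer t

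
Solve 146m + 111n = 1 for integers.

Step 1: Check solvability.
gcd(146, 111) = 1
Since 1 divides 1, solutions exist.

Step 2: Apply extended Euclidean algorithm to find gcd.
We find integers such that 146*x0 + 111*y0 = 1

Step 3: Scale the particular solution.
Multiply by 1/1 = 1:
m = -19, n = 25

Step 4: Verify.
146*(-19) + 111*(25) = 1 = 1 ✓

m = -19, n = 25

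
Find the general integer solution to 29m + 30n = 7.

Step 1: Compute gcd(29, 30) = 1.
Since 1 divides 7, solutions exist.

Step 2: Find a particular solution using extended Euclidean algorithm.
We get m₀ = -7, n₀ = 7.
Check: 29*-7 + 30*7 = 7 = 7 ✓

Step 3: Write the general solution.
m = -7 + (30/1)t = -7 + 30t
n = 7 - (29/1)t = 7 - 29t
for any integer t.

m = -7 + 30t, n = 7 - 29t for integer t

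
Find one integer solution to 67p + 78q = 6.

Step 1: Check solvability.
gcd(67, 78) = 1
Since 1 divides 6, solutions exist.

Step 2: Apply extended Euclidean algorithm to find gcd.
We find integers such that 67*x0 + 78*y0 = 1

Step 3: Scale the particular solution.
Multiply by 6/1 = 6:
p = 42, q = -36

Step 4: Verify.
67*(42) + 78*(-36) = 6 = 6 ✓

p = 42, q = -36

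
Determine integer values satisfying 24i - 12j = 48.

Step 1: Check solvability.
gcd(24, 12) = 12
Since 12 divides 48, solutions exist.

Step 2: Apply extended Euclidean algorithm to find gcd.
We find integers such that 24*x0 + 12*y0 = 12

Step 3: Scale the particular solution.
Multiply by 48/12 = 4:
i = 0, j = -4

Step 4: Verify.
24*(0) - 12*(-4) = 48 = 48 ✓

i = 0, j = -4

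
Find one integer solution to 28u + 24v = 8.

Step 1: Check solvability.
gcd(28, 24) = 4
Since 4 divides 8, solutions exist.

Step 2: Apply extended Euclidean algorithm to find gcd.
We find integers such that 28*x0 + 24*y0 = 4

Step 3: Scale the particular solution.
Multiply by 8/4 = 2:
u = 2, v = -2

Step 4: Verify.
28*(2) + 24*(-2) = 8 = 8 ✓

u = 2, v = -2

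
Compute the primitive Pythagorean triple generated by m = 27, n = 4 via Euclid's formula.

a = m² - n² = 27² - 4² = 729 - 16 = 713
b = 2mn = 2·27·4 = 216
c = m² + n² = 729 + 16 = 745
Verify: 713² + 216² = 508369 + 46656 = 555025 = 745² ✓

(713, 216, 745)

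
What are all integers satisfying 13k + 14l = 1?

Step 1: Compute gcd(13, 14) = 1.
Since 1 divides 1, solutions exist.

Step 2: Find a particular solution using extended Euclidean algorithm.
We get k₀ = -1, l₀ = 1.
Check: 13*-1 + 14*1 = 1 = 1 ✓

Step 3: Write the general solution.
k = -1 + (14/1)t = -1 + 14t
l = 1 - (13/1)t = 1 - 13t
for any integer t.

k = -1 + 14t, l = 1 - 13t for integer t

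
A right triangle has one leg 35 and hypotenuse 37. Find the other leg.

b² = c² - a² = 1369 - 1225 = 144
b = 12

12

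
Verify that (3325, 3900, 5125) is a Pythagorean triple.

Compute a² + b² = 3325² + 3900² = 11055625 + 15210000 = 26265625
Compute c² = 5125² = 26265625
Since 26265625 = 26265625, confirmed.

Yes, it is a Pythagorean triple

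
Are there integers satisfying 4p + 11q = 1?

Step 1: Compute gcd(4, 11).
gcd(4, 11) = 1

Step 2: Check divisibility.
Does 1 divide 1? 1 = 1 x 1, so yes.

By the theorem on linear Diophantine equations, 4p + 11q = 1 has integer solutions if and only if gcd(4, 11) divides 1. Since 1 | 1, solutions exist.

Yes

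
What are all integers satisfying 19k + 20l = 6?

Step 1: Compute gcd(19, 20) = 1.
Since 1 divides 6, solutions exist.

Step 2: Find a particular solution using extended Euclidean algorithm.
We get k₀ = -6, l₀ = 6.
Check: 19*-6 + 20*6 = 6 = 6 ✓

Step 3: Write the general solution.
k = -6 + (20/1)t = -6 + 20t
l = 6 - (19/1)t = 6 - 19t
for any integer t.

k = -6 + 20t, l = 6 - 19t for integer t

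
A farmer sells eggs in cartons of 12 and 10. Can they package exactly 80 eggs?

We need non-negative a, b with 12a + 10b = 80.
gcd(12, 10) = 2 divides 80.
Try a = 0: 10b = 80 - 0 = 80, so b = 8.
One way: 0 cartons of 12 and 8 cartons of 10.

Yes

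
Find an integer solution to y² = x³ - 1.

Try small integer x values and check whether x³ - 1 is a perfect square.
x = 1: x³ - 1 = 1³ - 1 = 1 - 1 = 0
Is 0 a perfect square? 0² = 0 ✓
So (x, y) = (1, 0) is a solution.

x = 1, y = 0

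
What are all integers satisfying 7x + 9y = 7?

Step 1: Compute gcd(7, 9) = 1.
Since 1 divides 7, solutions exist.

Step 2: Find a particular solution using extended Euclidean algorithm.
We get x₀ = 28, y₀ = -21.
Check: 7*28 + 9*-21 = 7 = 7 ✓

Step 3: Write the general solution.
x = 28 + (9/1)t = 28 + 9t
y = -21 - (7/1)t = -21 - 7t
for any integer t.

x = 28 + 9t, y = -21 - 7t for integer t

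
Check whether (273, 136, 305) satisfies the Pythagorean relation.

Compute a² + b²:
273² + 136² = 74529 + 18496 = 93025
Compute c²:
305² = 93025
Since 93025 = 93025, it is a Pythagorean triple.

Yes, it is a Pythagorean triple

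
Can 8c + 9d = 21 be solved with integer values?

Step 1: Compute gcd(8, 9).
gcd(8, 9) = 1

Step 2: Check divisibility.
Does 1 divide 21? 21 = 1 x 21, so yes.

By the theorem on linear Diophantine equations, 8c + 9d = 21 has integer solutions if and only if gcd(8, 9) divides 21. Since 1 | 21, solutions exist.

Yes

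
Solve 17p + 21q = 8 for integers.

Step 1: Check solvability.
gcd(17, 21) = 1
Since 1 divides 8, solutions exist.

Step 2: Apply extended Euclidean algorithm to find gcd.
We find integers such that 17*x0 + 21*y0 = 1

Step 3: Scale the particular solution.
Multiply by 8/1 = 8:
p = 40, q = -32

Step 4: Verify.
17*(40) + 21*(-32) = 8 = 8 ✓

p = 40, q = -32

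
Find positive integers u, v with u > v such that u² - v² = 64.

Factor: u² - v² = (u+v)(u-v) = 64.
We need two factors of 64 with the same parity.
Use u+v = 32 and u-v = 2 (product 32·2 = 64).
Adding: 2u = 34, so u = 17.
Subtracting: 2v = 30, so v = 15.
Check: 17² - 15² = 289 - 225 = 64 ✓

u = 17, v = 15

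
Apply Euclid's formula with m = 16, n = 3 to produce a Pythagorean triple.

a = m² - n² = 16² - 3² = 256 - 9 = 247
b = 2mn = 2·16·3 = 96
c = m² + n² = 256 + 9 = 265
Verify: 247² + 96² = 61009 + 9216 = 70225 = 265² ✓

(247, 96, 265)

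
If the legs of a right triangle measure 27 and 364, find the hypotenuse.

c² = a² + b² = 27² + 364² = 729 + 132496 = 133225
c = 365

365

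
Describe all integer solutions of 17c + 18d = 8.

Step 1: Compute gcd(17, 18) = 1.
Since 1 divides 8, solutions exist.

Step 2: Find a particular solution using extended Euclidean algorithm.
We get c₀ = -8, d₀ = 8.
Check: 17*-8 + 18*8 = 8 = 8 ✓

Step 3: Write the general solution.
c = -8 + (18/1)t = -8 + 18t
d = 8 - (17/1)t = 8 - 17t
for any integer t.

c = -8 + 18t, d = 8 - 17t for integer t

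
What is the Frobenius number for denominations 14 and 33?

For two coprime denominations a and b, the Frobenius number (largest value not representable as a non-negative combination) is ab - a - b.
Here gcd(14, 33) = 1, so they are coprime.
F(14, 33) = 14·33 - 14 - 33 = 462 - 47 = 415

415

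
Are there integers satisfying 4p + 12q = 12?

Step 1: Compute gcd(4, 12).
gcd(4, 12) = 4

Step 2: Check divisibility.
Does 4 divide 12? 12 = 4 x 3, so yes.

By the theorem on linear Diophantine equations, 4p + 12q = 12 has integer solutions if and only if gcd(4, 12) divides 12. Since 4 | 12, solutions exist.

Yes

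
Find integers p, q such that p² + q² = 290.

We need to find integers p, q > 0 such that p² + q² = 290.
Trying p = 1: q² = 290 - 1² = 290 - 1 = 289
q = 17
Check: 1² + 17² = 1 + 289 = 290 ✓

290 = 1² + 17²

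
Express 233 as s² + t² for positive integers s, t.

We need to find integers s, t > 0 such that s² + t² = 233.
Trying s = 8: t² = 233 - 8² = 233 - 64 = 169
t = 13
Check: 8² + 13² = 64 + 169 = 233 ✓

233 = 8² + 13²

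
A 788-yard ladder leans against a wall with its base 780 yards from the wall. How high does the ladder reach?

The ladder, wall, and ground form a right triangle with hypotenuse 788 and one leg 780.
By the Pythagorean theorem: h² = 788² - 780² = 620944 - 608400 = 12544
h = √12544 = 112 yards

112 yards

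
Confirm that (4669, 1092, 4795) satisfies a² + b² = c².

Compute a² + b² = 4669² + 1092² = 21799561 + 1192464 = 22992025
Compute c² = 4795² = 22992025
Since 22992025 = 22992025, confirmed.

Yes, it is a Pythagorean triple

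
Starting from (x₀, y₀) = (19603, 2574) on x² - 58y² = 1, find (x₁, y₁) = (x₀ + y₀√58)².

Solutions to x² - Dy² = 1 are generated by powers of (x₀ + y₀√D).
The next solution satisfies x₁ + y₁√58 = (x₀ + y₀√58)², giving:
x₁ = x₀² + 58y₀² = 19603² + 58·2574² = 384277609 + 384277608 = 768555217
y₁ = 2x₀y₀ = 2·19603·2574 = 100916244

Verify: 768555217² - 58·100916244² = 590677121577917089 - 590677121577917088 = 1 ✓

x = 768555217, y = 100916244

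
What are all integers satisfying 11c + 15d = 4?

Step 1: Compute gcd(11, 15) = 1.
Since 1 divides 4, solutions exist.

Step 2: Find a particular solution using extended Euclidean algorithm.
We get c₀ = -16, d₀ = 12.
Check: 11*-16 + 15*12 = 4 = 4 ✓

Step 3: Write the general solution.
c = -16 + (15/1)t = -16 + 15t
d = 12 - (11/1)t = 12 - 11t
for any integer t.

c = -16 + 15t, d = 12 - 11t for integer t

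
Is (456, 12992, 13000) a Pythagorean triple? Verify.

Compute a² + b² = 456² + 12992² = 207936 + 168792064 = 169000000
Compute c² = 13000² = 169000000
Since 169000000 = 169000000, confirmed.

Yes, it is a Pythagorean triple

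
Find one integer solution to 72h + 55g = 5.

Step 1: Check solvability.
gcd(72, 55) = 1
Since 1 divides 5, solutions exist.

Step 2: Apply extended Euclidean algorithm to find gcd.
We find integers such that 72*x0 + 55*y0 = 1

Step 3: Scale the particular solution.
Multiply by 5/1 = 5:
h = 65, g = -85

Step 4: Verify.
72*(65) + 55*(-85) = 5 = 5 ✓

h = 65, g = -85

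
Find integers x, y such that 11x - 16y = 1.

Step 1: Check solvability.
gcd(11, 16) = 1
Since 1 divides 1, solutions exist.

Step 2: Apply extended Euclidean algorithm to find gcd.
We find integers such that 11*x0 + 16*y0 = 1

Step 3: Scale the particular solution.
Multiply by 1/1 = 1:
x = 3, y = 2

Step 4: Verify.
11*(3) - 16*(2) = 1 = 1 ✓

x = 3, y = 2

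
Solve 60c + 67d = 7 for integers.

Step 1: Check solvability.
gcd(60, 67) = 1
Since 1 divides 7, solutions exist.

Step 2: Apply extended Euclidean algorithm to find gcd.
We find integers such that 60*x0 + 67*y0 = 1

Step 3: Scale the particular solution.
Multiply by 7/1 = 7:
c = 133, d = -119

Step 4: Verify.
60*(133) + 67*(-119) = 7 = 7 ✓

c = 133, d = -119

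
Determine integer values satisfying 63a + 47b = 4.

Step 1: Check solvability.
gcd(63, 47) = 1
Since 1 divides 4, solutions exist.

Step 2: Apply extended Euclidean algorithm to find gcd.
We find integers such that 63*x0 + 47*y0 = 1

Step 3: Scale the particular solution.
Multiply by 4/1 = 4:
a = 12, b = -16

Step 4: Verify.
63*(12) + 47*(-16) = 4 = 4 ✓

a = 12, b = -16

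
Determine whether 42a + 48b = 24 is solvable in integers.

Step 1: Compute gcd(42, 48).
gcd(42, 48) = 6

Step 2: Check divisibility.
Does 6 divide 24? 24 = 6 x 4, so yes.

By the theorem on linear Diophantine equations, 42a + 48b = 24 has integer solutions if and only if gcd(42, 48) divides 24. Since 6 | 24, solutions exist.

Yes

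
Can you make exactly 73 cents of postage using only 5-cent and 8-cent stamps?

We need non-negative x, y with 5x + 8y = 73.
gcd(5, 8) = 1 divides 73, so integer solutions exist.
Search for a non-negative one: x = 5 gives 8y = 73 - 25 = 48, so y = 6.
Check: 5·5 + 8·6 = 73 ✓

Yes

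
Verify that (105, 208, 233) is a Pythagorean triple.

Compute a² + b²:
105² + 208² = 11025 + 43264 = 54289
Compute c²:
233² = 54289
Since 54289 = 54289, it is a Pythagorean triple.

Yes, it is a Pythagorean triple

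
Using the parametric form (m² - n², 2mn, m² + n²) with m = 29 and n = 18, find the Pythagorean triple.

a = m² - n² = 29² - 18² = 841 - 324 = 517
b = 2mn = 2·29·18 = 1044
c = m² + n² = 841 + 324 = 1165
Verify: 517² + 1044² = 267289 + 1089936 = 1357225 = 1165² ✓

(517, 1044, 1165)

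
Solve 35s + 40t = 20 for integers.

Step 1: Check solvability.
gcd(35, 40) = 5
Since 5 divides 20, solutions exist.

Step 2: Apply extended Euclidean algorithm to find gcd.
We find integers such that 35*x0 + 40*y0 = 5

Step 3: Scale the particular solution.
Multiply by 20/5 = 4:
s = -4, t = 4

Step 4: Verify.
35*(-4) + 40*(4) = 20 = 20 ✓

s = -4, t = 4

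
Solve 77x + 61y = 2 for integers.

Step 1: Check solvability.
gcd(77, 61) = 1
Since 1 divides 2, solutions exist.

Step 2: Apply extended Euclidean algorithm to find gcd.
We find integers such that 77*x0 + 61*y0 = 1

Step 3: Scale the particular solution.
Multiply by 2/1 = 2:
x = -38, y = 48

Step 4: Verify.
77*(-38) + 61*(48) = 2 = 2 ✓

x = -38, y = 48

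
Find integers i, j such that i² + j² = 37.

We need to find integers i, j > 0 such that i² + j² = 37.
Trying i = 1: j² = 37 - 1² = 37 - 1 = 36
j = 6
Check: 1² + 6² = 1 + 36 = 37 ✓

37 = 1² + 6²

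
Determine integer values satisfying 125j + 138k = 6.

Step 1: Check solvability.
gcd(125, 138) = 1
Since 1 divides 6, solutions exist.

Step 2: Apply extended Euclidean algorithm to find gcd.
We find integers such that 125*x0 + 138*y0 = 1

Step 3: Scale the particular solution.
Multiply by 6/1 = 6:
j = 318, k = -288

Step 4: Verify.
125*(318) + 138*(-288) = 6 = 6 ✓

j = 318, k = -288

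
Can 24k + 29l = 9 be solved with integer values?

Step 1: Compute gcd(24, 29).
gcd(24, 29) = 1

Step 2: Check divisibility.
Does 1 divide 9? 9 = 1 x 9, so yes.

By the theorem on linear Diophantine equations, 24k + 29l = 9 has integer solutions if and only if gcd(24, 29) divides 9. Since 1 | 9, solutions exist.

Yes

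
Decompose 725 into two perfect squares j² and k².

We need to find integers j, k > 0 such that j² + k² = 725.
Trying j = 7: k² = 725 - 7² = 725 - 49 = 676
k = 26
Check: 7² + 26² = 49 + 676 = 725 ✓

725 = 7² + 26²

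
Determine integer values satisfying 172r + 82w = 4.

Step 1: Check solvability.
gcd(172, 82) = 2
Since 2 divides 4, solutions exist.

Step 2: Apply extended Euclidean algorithm to find gcd.
We find integers such that 172*x0 + 82*y0 = 2

Step 3: Scale the particular solution.
Multiply by 4/2 = 2:
r = -20, w = 42

Step 4: Verify.
172*(-20) + 82*(42) = 4 = 4 ✓

r = -20, w = 42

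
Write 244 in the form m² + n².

We need to find integers m, n > 0 such that m² + n² = 244.
Trying m = 10: n² = 244 - 10² = 244 - 100 = 144
n = 12
Check: 10² + 12² = 100 + 144 = 244 ✓

244 = 10² + 12²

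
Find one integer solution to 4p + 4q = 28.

Step 1: Check solvability.
gcd(4, 4) = 4
Since 4 divides 28, solutions exist.

Step 2: Apply extended Euclidean algorithm to find gcd.
We find integers such that 4*x0 + 4*y0 = 4

Step 3: Scale the particular solution.
Multiply by 28/4 = 7:
p = 0, q = 7

Step 4: Verify.
4*(0) + 4*(7) = 28 = 28 ✓

p = 0, q = 7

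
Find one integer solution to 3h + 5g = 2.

Step 1: Check solvability.
gcd(3, 5) = 1
Since 1 divides 2, solutions exist.

Step 2: Apply extended Euclidean algorithm to find gcd.
We find integers such that 3*x0 + 5*y0 = 1

Step 3: Scale the particular solution.
Multiply by 2/1 = 2:
h = 4, g = -2

Step 4: Verify.
3*(4) + 5*(-2) = 2 = 2 ✓

h = 4, g = -2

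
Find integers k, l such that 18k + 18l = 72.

Step 1: Check solvability.
gcd(18, 18) = 18
Since 18 divides 72, solutions exist.

Step 2: Apply extended Euclidean algorithm to find gcd.
We find integers such that 18*x0 + 18*y0 = 18

Step 3: Scale the particular solution.
Multiply by 72/18 = 4:
k = 0, l = 4

Step 4: Verify.
18*(0) + 18*(4) = 72 = 72 ✓

k = 0, l = 4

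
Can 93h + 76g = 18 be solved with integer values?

Step 1: Compute gcd(93, 76).
gcd(93, 76) = 1

Step 2: Check divisibility.
Does 1 divide 18? 18 = 1 x 18, so yes.

By the theorem on linear Diophantine equations, 93h + 76g = 18 has integer solutions if and only if gcd(93, 76) divides 18. Since 1 | 18, solutions exist.

Yes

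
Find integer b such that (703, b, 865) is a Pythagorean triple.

b² = c² - a² = 865² - 703² = 748225 - 494209 = 254016
b = sqrt(254016) = 504

504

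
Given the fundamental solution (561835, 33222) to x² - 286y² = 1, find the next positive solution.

Solutions to x² - Dy² = 1 are generated by powers of (x₀ + y₀√D).
The next solution satisfies x₁ + y₁√286 = (x₀ + y₀√286)², giving:
x₁ = x₀² + 286y₀² = 561835² + 286·33222² = 315658567225 + 315658567224 = 631317134449
y₁ = 2x₀y₀ = 2·561835·33222 = 37330564740

Verify: 631317134449² - 286·37330564740² = 398561324248896742533601 - 398561324248896742533600 = 1 ✓

x = 631317134449, y = 37330564740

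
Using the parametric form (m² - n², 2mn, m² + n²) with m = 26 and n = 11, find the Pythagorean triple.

a = m² - n² = 26² - 11² = 676 - 121 = 555
b = 2mn = 2·26·11 = 572
c = m² + n² = 676 + 121 = 797
Verify: 555² + 572² = 308025 + 327184 = 635209 = 797² ✓

(555, 572, 797)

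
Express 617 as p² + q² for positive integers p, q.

We need to find integers p, q > 0 such that p² + q² = 617.
Trying p = 16: q² = 617 - 16² = 617 - 256 = 361
q = 19
Check: 16² + 19² = 256 + 361 = 617 ✓

617 = 16² + 19²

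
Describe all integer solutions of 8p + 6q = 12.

Step 1: Compute gcd(8, 6) = 2.
Since 2 divides 12, solutions exist.

Step 2: Find a particular solution using extended Euclidean algorithm.
We get p₀ = 6, q₀ = -6.
Check: 8*6 + 6*-6 = 12 = 12 ✓

Step 3: Write the general solution.
p = 6 + (6/2)t = 6 + 3t
q = -6 - (8/2)t = -6 - 4t
for any integer t.

p = 6 + 3t, q = -6 - 4t for integer t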